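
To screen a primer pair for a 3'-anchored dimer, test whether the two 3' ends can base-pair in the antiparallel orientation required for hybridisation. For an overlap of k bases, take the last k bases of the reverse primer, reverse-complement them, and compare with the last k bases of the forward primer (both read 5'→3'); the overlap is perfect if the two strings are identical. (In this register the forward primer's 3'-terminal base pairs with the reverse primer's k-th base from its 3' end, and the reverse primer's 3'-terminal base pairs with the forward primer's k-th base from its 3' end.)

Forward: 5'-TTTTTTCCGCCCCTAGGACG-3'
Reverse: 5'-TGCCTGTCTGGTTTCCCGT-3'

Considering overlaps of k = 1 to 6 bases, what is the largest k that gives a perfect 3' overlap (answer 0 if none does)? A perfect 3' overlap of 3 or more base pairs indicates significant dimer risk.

Longest perfect overlap: 3 complementary base pairs; significant dimer risk (threshold 3).

Last 6 bases (5'→3') — forward …AGGACG, reverse …TCCCGT.
Reverse complement of the reverse primer's last 6 bases: ACGGGA; its first k bases are the reverse complement of the reverse primer's last k bases, so a perfect k-base overlap needs the forward primer's last k bases to equal them.
Comparing (forward last k vs required): k=1: G vs A ✗; k=2: CG vs AC ✗; k=3: ACG vs ACG ✓; k=4: GACG vs ACGG ✗; k=5: GGACG vs ACGGG ✗; k=6: AGGACG vs ACGGGA ✗.
Only k = 3 is perfect, so the longest perfect 3' overlap is 3.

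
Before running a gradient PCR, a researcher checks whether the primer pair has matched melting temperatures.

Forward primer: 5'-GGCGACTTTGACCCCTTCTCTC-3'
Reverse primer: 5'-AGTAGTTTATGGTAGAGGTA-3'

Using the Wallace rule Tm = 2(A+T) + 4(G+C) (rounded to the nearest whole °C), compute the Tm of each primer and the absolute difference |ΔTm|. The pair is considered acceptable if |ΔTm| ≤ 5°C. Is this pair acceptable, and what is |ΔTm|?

|ΔTm| = 16°C; the pair is not acceptable.

Forward: A=2 T=7 G=4 C=9 → Tm = 2·9 + 4·13 = 70°C.
Reverse: A=6 T=7 G=7 C=0 → Tm = 2·13 + 4·7 = 54°C.
|ΔTm| = |70 − 54| = 16°C, > 5°C.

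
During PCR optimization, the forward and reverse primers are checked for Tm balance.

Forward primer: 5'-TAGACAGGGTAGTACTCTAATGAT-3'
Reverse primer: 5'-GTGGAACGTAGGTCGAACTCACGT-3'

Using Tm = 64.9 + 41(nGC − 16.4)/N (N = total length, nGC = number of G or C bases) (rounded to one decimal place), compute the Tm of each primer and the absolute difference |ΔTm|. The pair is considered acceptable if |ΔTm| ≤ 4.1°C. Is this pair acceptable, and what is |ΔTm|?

Forward: G+C = 9, N = 24 → Tm = 64.9 + 41·(9 − 16.4)/24 = 52.3°C.
Reverse: G+C = 13, N = 24 → Tm = 64.9 + 41·(13 − 16.4)/24 = 59.1°C.
|ΔTm| = |52.3 − 59.1| = 6.8°C, > 4.1°C.

|ΔTm| = 6.8°C; the pair is not acceptable.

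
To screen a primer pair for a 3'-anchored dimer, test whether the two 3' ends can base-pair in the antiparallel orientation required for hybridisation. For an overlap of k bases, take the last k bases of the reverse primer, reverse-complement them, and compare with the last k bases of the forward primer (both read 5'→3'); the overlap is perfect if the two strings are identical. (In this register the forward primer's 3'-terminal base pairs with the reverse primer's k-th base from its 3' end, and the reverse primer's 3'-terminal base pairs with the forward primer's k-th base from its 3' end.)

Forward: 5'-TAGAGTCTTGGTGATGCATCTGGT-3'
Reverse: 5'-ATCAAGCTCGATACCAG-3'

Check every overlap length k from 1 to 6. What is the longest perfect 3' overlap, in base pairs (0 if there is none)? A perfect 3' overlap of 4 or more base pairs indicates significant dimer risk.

Longest perfect overlap: 5 complementary base pairs; significant dimer risk (threshold 4).

Last 6 bases (5'→3') — forward …TCTGGT, reverse …TACCAG.
Reverse complement of the reverse primer's last 6 bases: CTGGTA; its first k bases are the reverse complement of the reverse primer's last k bases, so a perfect k-base overlap needs the forward primer's last k bases to equal them.
Comparing (forward last k vs required): k=1: T vs C ✗; k=2: GT vs CT ✗; k=3: GGT vs CTG ✗; k=4: TGGT vs CTGG ✗; k=5: CTGGT vs CTGGT ✓; k=6: TCTGGT vs CTGGTA ✗.
Only k = 5 is perfect, so the longest perfect 3' overlap is 5.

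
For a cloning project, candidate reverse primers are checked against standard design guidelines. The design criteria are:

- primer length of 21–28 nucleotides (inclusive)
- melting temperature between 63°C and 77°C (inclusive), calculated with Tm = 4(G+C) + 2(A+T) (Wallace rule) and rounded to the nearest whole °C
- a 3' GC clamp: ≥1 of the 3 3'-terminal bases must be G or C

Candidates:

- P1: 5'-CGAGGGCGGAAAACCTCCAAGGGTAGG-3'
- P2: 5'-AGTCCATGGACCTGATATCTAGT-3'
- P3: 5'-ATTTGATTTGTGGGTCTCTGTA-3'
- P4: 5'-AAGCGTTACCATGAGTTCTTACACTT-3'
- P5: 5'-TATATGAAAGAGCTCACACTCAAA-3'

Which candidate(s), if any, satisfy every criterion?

P2 and P4.

P1 (27 nt, A=8 T=2 G=11 C=6): length 27 ✓; Tm = 2·10 + 4·17 = 88°C, outside 63–77°C ✗; 3' end AGG has 2 G/C ✓ — fails.
P2 (23 nt, A=6 T=7 G=5 C=5): length 23 ✓; Tm = 2·13 + 4·10 = 66°C ✓; 3' end AGT has 1 G/C ✓ — passes.
P3 (22 nt, A=3 T=11 G=6 C=2): length 22 ✓; Tm = 2·14 + 4·8 = 60°C, outside 63–77°C ✗; 3' end GTA has 1 G/C ✓ — fails.
P4 (26 nt, A=7 T=9 G=4 C=6): length 26 ✓; Tm = 2·16 + 4·10 = 72°C ✓; 3' end CTT has 1 G/C ✓ — passes.
P5 (24 nt, A=11 T=5 G=3 C=5): length 24 ✓; Tm = 2·16 + 4·8 = 64°C ✓; 3' end AAA has 0 G/C, need ≥1 ✗ — fails.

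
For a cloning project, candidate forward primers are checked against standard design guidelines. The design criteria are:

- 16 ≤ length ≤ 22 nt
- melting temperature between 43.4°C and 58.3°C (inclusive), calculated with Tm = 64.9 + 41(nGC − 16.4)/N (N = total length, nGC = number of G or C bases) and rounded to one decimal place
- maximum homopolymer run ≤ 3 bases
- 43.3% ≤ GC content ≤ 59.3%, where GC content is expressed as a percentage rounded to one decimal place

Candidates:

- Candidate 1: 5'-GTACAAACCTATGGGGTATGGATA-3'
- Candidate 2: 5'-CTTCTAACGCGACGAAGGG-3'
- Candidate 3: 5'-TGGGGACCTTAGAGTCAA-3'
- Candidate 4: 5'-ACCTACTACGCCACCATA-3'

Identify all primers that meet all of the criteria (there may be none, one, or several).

Candidate 1 (24 nt, A=8 T=6 G=7 C=3): length 24, outside 16–22 ✗; Tm = 64.9 + 41·(10 − 16.4)/24 = 54.0°C ✓; longest run = 4, exceeds 3 ✗; GC 10/24 = 41.7%, outside 43.3–59.3% ✗ — fails.
Candidate 2 (19 nt, A=5 T=3 G=6 C=5): length 19 ✓; Tm = 64.9 + 41·(11 − 16.4)/19 = 53.2°C ✓; longest run = 3 ✓; GC 11/19 = 57.9% ✓ — passes.
Candidate 3 (18 nt, A=5 T=4 G=6 C=3): length 18 ✓; Tm = 64.9 + 41·(9 − 16.4)/18 = 48.0°C ✓; longest run = 4, exceeds 3 ✗; GC 9/18 = 50.0% ✓ — fails.
Candidate 4 (18 nt, A=6 T=3 G=1 C=8): length 18 ✓; Tm = 64.9 + 41·(9 − 16.4)/18 = 48.0°C ✓; longest run = 2 ✓; GC 9/18 = 50.0% ✓ — passes.

Candidate 2 and Candidate 4.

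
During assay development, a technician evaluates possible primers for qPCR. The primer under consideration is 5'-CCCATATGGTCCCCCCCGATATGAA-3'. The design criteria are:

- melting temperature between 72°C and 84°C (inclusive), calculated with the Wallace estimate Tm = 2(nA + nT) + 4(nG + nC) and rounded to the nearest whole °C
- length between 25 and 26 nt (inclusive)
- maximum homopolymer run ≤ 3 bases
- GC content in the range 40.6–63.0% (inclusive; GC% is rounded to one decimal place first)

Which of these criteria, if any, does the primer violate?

Base counts: A=6, T=5, G=4, C=10 (length 25).
Tm: Tm = 2·11 + 4·14 = 78°C ✓
length: length 25 ✓
homopolymer run: longest run = 7, exceeds 3 ✗
GC content: GC 14/25 = 56.0% ✓

Fails: homopolymer run.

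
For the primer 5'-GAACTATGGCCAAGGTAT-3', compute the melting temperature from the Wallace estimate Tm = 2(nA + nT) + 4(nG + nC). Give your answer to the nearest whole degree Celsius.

52°C

Base counts: A=6, T=4, G=5, C=3 (length 18).
Tm = 2·(6+4) + 4·(5+3) = 2·10 + 4·8 = 20 + 32 = 52°C.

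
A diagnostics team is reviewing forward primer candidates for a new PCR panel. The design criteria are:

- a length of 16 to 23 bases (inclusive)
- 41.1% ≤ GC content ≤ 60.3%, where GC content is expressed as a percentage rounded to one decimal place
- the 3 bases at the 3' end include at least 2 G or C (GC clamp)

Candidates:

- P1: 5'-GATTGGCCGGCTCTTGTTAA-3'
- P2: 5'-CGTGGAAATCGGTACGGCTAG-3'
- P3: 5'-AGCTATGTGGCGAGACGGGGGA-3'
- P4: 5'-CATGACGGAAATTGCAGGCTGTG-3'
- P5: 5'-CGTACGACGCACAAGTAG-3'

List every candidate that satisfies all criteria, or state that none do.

P1 (20 nt, A=3 T=7 G=6 C=4): length 20 ✓; GC 10/20 = 50.0% ✓; 3' end TAA has 0 G/C, need ≥2 ✗ — fails.
P2 (21 nt, A=5 T=4 G=8 C=4): length 21 ✓; GC 12/21 = 57.1% ✓; 3' end TAG has 1 G/C, need ≥2 ✗ — fails.
P3 (22 nt, A=5 T=3 G=11 C=3): length 22 ✓; GC 14/22 = 63.6%, outside 41.1–60.3% ✗; 3' end GGA has 2 G/C ✓ — fails.
P4 (23 nt, A=6 T=5 G=8 C=4): length 23 ✓; GC 12/23 = 52.2% ✓; 3' end GTG has 2 G/C ✓ — passes.
P5 (18 nt, A=6 T=2 G=5 C=5): length 18 ✓; GC 10/18 = 55.6% ✓; 3' end TAG has 1 G/C, need ≥2 ✗ — fails.

P4 only.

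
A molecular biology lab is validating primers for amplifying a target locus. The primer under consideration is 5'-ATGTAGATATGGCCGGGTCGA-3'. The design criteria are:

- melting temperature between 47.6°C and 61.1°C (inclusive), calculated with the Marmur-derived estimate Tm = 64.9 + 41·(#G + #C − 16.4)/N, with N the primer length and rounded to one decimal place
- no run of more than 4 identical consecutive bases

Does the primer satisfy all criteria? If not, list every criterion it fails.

Meets all criteria.

Base counts: A=5, T=5, G=8, C=3 (length 21).
Tm: Tm = 64.9 + 41·(11 − 16.4)/21 = 54.4°C ✓
homopolymer run: longest run = 3 ✓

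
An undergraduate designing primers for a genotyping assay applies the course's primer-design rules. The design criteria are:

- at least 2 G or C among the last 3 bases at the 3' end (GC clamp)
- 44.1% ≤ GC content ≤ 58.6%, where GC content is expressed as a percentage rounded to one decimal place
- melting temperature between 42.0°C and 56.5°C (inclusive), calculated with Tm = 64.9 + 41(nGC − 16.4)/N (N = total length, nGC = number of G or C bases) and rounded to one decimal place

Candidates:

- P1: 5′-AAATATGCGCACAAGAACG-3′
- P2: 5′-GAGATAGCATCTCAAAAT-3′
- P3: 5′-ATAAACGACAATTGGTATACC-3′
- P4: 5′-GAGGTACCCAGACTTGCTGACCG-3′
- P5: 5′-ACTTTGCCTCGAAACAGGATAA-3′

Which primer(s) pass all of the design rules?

P1 (19 nt, A=9 T=2 G=4 C=4): 3' end ACG has 2 G/C ✓; GC 8/19 = 42.1%, outside 44.1–58.6% ✗; Tm = 64.9 + 41·(8 − 16.4)/19 = 46.8°C ✓ — fails.
P2 (18 nt, A=8 T=4 G=3 C=3): 3' end AAT has 0 G/C, need ≥2 ✗; GC 6/18 = 33.3%, outside 44.1–58.6% ✗; Tm = 64.9 + 41·(6 − 16.4)/18 = 41.2°C, outside 42.0–56.5°C ✗ — fails.
P3 (21 nt, A=9 T=5 G=3 C=4): 3' end ACC has 2 G/C ✓; GC 7/21 = 33.3%, outside 44.1–58.6% ✗; Tm = 64.9 + 41·(7 − 16.4)/21 = 46.5°C ✓ — fails.
P4 (23 nt, A=5 T=4 G=7 C=7): 3' end CCG has 3 G/C ✓; GC 14/23 = 60.9%, outside 44.1–58.6% ✗; Tm = 64.9 + 41·(14 − 16.4)/23 = 60.6°C, outside 42.0–56.5°C ✗ — fails.
P5 (22 nt, A=8 T=5 G=4 C=5): 3' end TAA has 0 G/C, need ≥2 ✗; GC 9/22 = 40.9%, outside 44.1–58.6% ✗; Tm = 64.9 + 41·(9 − 16.4)/22 = 51.1°C ✓ — fails.

None of the candidates satisfy all criteria.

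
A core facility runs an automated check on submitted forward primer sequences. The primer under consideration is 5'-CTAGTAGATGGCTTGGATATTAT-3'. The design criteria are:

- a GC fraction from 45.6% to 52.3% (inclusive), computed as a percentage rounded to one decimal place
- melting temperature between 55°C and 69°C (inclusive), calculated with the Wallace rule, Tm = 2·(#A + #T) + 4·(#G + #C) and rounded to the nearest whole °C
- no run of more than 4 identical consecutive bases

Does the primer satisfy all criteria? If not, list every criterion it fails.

Fails: GC content.

Base counts: A=6, T=9, G=6, C=2 (length 23).
GC content: GC 8/23 = 34.8%, outside 45.6–52.3% ✗
Tm: Tm = 2·15 + 4·8 = 62°C ✓
homopolymer run: longest run = 2 ✓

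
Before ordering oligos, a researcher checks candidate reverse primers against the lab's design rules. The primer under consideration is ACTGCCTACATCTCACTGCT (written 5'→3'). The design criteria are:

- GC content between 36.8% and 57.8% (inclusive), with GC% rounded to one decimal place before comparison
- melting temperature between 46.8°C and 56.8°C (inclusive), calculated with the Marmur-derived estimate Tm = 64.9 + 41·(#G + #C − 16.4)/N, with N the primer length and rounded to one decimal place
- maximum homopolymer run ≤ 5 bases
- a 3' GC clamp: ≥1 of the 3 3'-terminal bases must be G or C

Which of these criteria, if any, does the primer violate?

Base counts: A=4, T=6, G=2, C=8 (length 20).
GC content: GC 10/20 = 50.0% ✓
Tm: Tm = 64.9 + 41·(10 − 16.4)/20 = 51.8°C ✓
homopolymer run: longest run = 2 ✓
GC clamp: 3' end GCT has 2 G/C ✓

Meets all criteria.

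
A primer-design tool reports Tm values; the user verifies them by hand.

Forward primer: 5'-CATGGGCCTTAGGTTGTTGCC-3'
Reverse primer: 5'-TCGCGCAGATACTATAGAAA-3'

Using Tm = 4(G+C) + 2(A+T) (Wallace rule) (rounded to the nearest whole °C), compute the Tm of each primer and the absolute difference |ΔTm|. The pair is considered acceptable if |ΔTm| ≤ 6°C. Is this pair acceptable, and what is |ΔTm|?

Forward: A=2 T=7 G=7 C=5 → Tm = 2·9 + 4·12 = 66°C.
Reverse: A=8 T=4 G=4 C=4 → Tm = 2·12 + 4·8 = 56°C.
|ΔTm| = |66 − 56| = 10°C, > 6°C.

|ΔTm| = 10°C; the pair is not acceptable.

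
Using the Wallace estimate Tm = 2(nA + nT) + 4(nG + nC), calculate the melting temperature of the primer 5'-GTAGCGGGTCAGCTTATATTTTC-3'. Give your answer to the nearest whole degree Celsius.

66°C

Base counts: A=4, T=9, G=6, C=4 (length 23).
Tm = 2·(4+9) + 4·(6+4) = 2·13 + 4·10 = 26 + 40 = 66°C.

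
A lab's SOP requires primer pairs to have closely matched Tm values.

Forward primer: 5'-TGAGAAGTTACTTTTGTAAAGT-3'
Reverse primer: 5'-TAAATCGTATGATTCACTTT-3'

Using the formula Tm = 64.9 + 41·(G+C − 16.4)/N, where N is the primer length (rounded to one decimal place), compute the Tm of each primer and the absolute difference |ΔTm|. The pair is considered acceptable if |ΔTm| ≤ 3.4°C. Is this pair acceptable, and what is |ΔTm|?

|ΔTm| = 4.0°C; the pair is not acceptable.

Forward: G+C = 6, N = 22 → Tm = 64.9 + 41·(6 − 16.4)/22 = 45.5°C.
Reverse: G+C = 5, N = 20 → Tm = 64.9 + 41·(5 − 16.4)/20 = 41.5°C.
|ΔTm| = |45.5 − 41.5| = 4.0°C, > 3.4°C.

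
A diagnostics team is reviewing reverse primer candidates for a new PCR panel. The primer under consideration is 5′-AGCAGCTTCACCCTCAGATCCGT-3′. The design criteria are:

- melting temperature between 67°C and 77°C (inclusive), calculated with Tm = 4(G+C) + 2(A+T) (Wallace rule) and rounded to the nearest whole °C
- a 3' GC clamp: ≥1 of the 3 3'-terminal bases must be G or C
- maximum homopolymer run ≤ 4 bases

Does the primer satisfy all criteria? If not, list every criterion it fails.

Meets all criteria.

Base counts: A=5, T=5, G=4, C=9 (length 23).
Tm: Tm = 2·10 + 4·13 = 72°C ✓
GC clamp: 3' end CGT has 2 G/C ✓
homopolymer run: longest run = 3 ✓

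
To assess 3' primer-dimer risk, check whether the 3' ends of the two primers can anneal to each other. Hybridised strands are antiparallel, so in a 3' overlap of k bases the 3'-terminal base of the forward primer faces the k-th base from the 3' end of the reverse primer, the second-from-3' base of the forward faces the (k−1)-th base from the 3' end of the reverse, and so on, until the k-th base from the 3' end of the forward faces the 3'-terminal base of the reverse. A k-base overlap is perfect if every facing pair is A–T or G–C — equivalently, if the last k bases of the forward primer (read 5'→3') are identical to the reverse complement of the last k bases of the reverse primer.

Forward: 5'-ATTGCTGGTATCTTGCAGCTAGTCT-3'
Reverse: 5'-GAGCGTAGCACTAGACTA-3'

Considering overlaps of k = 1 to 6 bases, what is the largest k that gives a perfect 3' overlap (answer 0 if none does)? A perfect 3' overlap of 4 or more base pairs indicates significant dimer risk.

Last 6 bases (5'→3') — forward …TAGTCT, reverse …AGACTA.
Reverse complement of the reverse primer's last 6 bases: TAGTCT; its first k bases are the reverse complement of the reverse primer's last k bases, so a perfect k-base overlap needs the forward primer's last k bases to equal them.
Comparing (forward last k vs required): k=1: T vs T ✓; k=2: CT vs TA ✗; k=3: TCT vs TAG ✗; k=4: GTCT vs TAGT ✗; k=5: AGTCT vs TAGTC ✗; k=6: TAGTCT vs TAGTCT ✓.
Perfect overlaps at k = 1, 6; the largest is 6.

Longest perfect overlap: 6 complementary base pairs; significant dimer risk (threshold 4).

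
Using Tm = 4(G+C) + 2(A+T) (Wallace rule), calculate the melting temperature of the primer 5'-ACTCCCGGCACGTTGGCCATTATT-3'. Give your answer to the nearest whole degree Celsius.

Base counts: A=4, T=7, G=5, C=8 (length 24).
Tm = 2·(4+7) + 4·(5+8) = 2·11 + 4·13 = 22 + 52 = 74°C.

74°C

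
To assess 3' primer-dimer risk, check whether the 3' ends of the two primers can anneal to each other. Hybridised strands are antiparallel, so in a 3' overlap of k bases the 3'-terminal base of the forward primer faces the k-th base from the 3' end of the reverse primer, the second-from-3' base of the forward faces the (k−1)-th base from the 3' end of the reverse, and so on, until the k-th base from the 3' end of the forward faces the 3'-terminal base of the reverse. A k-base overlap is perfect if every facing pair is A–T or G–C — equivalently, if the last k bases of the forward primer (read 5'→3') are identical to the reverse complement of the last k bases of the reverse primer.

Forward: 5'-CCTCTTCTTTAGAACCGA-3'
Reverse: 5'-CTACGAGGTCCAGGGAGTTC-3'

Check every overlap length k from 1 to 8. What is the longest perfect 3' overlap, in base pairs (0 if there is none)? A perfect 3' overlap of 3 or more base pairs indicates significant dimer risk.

Last 8 bases (5'→3') — forward …AGAACCGA, reverse …GGGAGTTC.
Reverse complement of the reverse primer's last 8 bases: GAACTCCC; its first k bases are the reverse complement of the reverse primer's last k bases, so a perfect k-base overlap needs the forward primer's last k bases to equal them.
Comparing (forward last k vs required): k=1: A vs G ✗; k=2: GA vs GA ✓; k=3: CGA vs GAA ✗; k=4: CCGA vs GAAC ✗; k=5: ACCGA vs GAACT ✗; k=6: AACCGA vs GAACTC ✗; k=7: GAACCGA vs GAACTCC ✗; k=8: AGAACCGA vs GAACTCCC ✗.
Only k = 2 is perfect, so the longest perfect 3' overlap is 2.

Longest perfect overlap: 2 complementary base pairs; below the dimer-risk threshold (threshold 3).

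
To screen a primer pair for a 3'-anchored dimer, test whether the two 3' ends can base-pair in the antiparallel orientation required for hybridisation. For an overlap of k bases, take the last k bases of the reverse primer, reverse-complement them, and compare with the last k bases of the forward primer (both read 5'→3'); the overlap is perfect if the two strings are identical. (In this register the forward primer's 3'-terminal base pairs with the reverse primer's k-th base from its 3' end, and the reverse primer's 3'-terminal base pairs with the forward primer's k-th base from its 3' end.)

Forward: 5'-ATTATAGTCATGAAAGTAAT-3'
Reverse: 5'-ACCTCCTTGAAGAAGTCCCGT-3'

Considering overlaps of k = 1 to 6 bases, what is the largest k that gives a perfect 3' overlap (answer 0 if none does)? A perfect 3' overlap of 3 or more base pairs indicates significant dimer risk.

Longest perfect overlap: 0 complementary base pairs; below the dimer-risk threshold (threshold 3).

Last 6 bases (5'→3') — forward …AGTAAT, reverse …TCCCGT.
Reverse complement of the reverse primer's last 6 bases: ACGGGA; its first k bases are the reverse complement of the reverse primer's last k bases, so a perfect k-base overlap needs the forward primer's last k bases to equal them.
Comparing (forward last k vs required): k=1: T vs A ✗; k=2: AT vs AC ✗; k=3: AAT vs ACG ✗; k=4: TAAT vs ACGG ✗; k=5: GTAAT vs ACGGG ✗; k=6: AGTAAT vs ACGGGA ✗.
No overlap length from 1 to 6 is perfect, so the longest perfect 3' overlap is 0.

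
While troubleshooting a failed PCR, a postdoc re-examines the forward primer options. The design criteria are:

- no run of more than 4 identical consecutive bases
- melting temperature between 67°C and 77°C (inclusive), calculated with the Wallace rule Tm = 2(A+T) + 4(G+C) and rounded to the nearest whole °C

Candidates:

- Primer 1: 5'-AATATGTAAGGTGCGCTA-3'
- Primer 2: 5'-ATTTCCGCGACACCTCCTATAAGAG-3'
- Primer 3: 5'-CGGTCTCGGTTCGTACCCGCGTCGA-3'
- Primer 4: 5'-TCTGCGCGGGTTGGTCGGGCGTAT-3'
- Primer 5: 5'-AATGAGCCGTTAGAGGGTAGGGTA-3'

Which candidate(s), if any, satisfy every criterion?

Primer 1 (18 nt, A=6 T=5 G=5 C=2): longest run = 2 ✓; Tm = 2·11 + 4·7 = 50°C, outside 67–77°C ✗ — fails.
Primer 2 (25 nt, A=7 T=6 G=4 C=8): longest run = 3 ✓; Tm = 2·13 + 4·12 = 74°C ✓ — passes.
Primer 3 (25 nt, A=2 T=6 G=8 C=9): longest run = 3 ✓; Tm = 2·8 + 4·17 = 84°C, outside 67–77°C ✗ — fails.
Primer 4 (24 nt, A=1 T=7 G=11 C=5): longest run = 3 ✓; Tm = 2·8 + 4·16 = 80°C, outside 67–77°C ✗ — fails.
Primer 5 (24 nt, A=7 T=5 G=10 C=2): longest run = 3 ✓; Tm = 2·12 + 4·12 = 72°C ✓ — passes.

Primer 2 and Primer 5.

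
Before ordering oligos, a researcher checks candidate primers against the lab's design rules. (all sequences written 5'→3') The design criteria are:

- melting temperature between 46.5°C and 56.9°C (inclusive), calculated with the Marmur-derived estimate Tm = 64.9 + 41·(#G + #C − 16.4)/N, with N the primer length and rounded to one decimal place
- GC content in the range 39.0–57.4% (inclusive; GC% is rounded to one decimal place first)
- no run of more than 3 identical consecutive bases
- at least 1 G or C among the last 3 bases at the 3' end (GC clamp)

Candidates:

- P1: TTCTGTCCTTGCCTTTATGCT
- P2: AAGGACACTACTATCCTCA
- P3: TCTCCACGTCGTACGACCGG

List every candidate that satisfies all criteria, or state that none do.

P1 and P2.

P1 (21 nt, A=1 T=11 G=3 C=6): Tm = 64.9 + 41·(9 − 16.4)/21 = 50.5°C ✓; GC 9/21 = 42.9% ✓; longest run = 3 ✓; 3' end GCT has 2 G/C ✓ — passes.
P2 (19 nt, A=7 T=4 G=2 C=6): Tm = 64.9 + 41·(8 − 16.4)/19 = 46.8°C ✓; GC 8/19 = 42.1% ✓; longest run = 2 ✓; 3' end TCA has 1 G/C ✓ — passes.
P3 (20 nt, A=3 T=4 G=5 C=8): Tm = 64.9 + 41·(13 − 16.4)/20 = 57.9°C, outside 46.5–56.9°C ✗; GC 13/20 = 65.0%, outside 39.0–57.4% ✗; longest run = 2 ✓; 3' end CGG has 3 G/C ✓ — fails.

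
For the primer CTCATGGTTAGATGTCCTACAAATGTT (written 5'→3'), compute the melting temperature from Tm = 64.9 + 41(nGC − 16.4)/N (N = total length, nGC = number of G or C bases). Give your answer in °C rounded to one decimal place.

55.2°C

Base counts: A=7, T=10, G=5, C=5; G+C = 10, N = 27.
Tm = 64.9 + 41·(10 − 16.4)/27 = 64.9 + -262.40/27 = 55.2°C.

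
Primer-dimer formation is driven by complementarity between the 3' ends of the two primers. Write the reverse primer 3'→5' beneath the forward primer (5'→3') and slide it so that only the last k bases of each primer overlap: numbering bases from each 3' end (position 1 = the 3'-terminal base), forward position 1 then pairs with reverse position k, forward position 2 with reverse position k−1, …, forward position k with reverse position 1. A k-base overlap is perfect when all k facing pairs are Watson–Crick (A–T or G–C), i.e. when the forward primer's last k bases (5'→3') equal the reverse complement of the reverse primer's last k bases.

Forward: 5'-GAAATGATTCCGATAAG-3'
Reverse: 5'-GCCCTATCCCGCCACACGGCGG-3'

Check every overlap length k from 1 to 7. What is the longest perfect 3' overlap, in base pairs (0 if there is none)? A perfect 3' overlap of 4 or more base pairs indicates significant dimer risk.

Longest perfect overlap: 0 complementary base pairs; below the dimer-risk threshold (threshold 4).

Last 7 bases (5'→3') — forward …CGATAAG, reverse …ACGGCGG.
Reverse complement of the reverse primer's last 7 bases: CCGCCGT; its first k bases are the reverse complement of the reverse primer's last k bases, so a perfect k-base overlap needs the forward primer's last k bases to equal them.
Comparing (forward last k vs required): k=1: G vs C ✗; k=2: AG vs CC ✗; k=3: AAG vs CCG ✗; k=4: TAAG vs CCGC ✗; k=5: ATAAG vs CCGCC ✗; k=6: GATAAG vs CCGCCG ✗; k=7: CGATAAG vs CCGCCGT ✗.
No overlap length from 1 to 7 is perfect, so the longest perfect 3' overlap is 0.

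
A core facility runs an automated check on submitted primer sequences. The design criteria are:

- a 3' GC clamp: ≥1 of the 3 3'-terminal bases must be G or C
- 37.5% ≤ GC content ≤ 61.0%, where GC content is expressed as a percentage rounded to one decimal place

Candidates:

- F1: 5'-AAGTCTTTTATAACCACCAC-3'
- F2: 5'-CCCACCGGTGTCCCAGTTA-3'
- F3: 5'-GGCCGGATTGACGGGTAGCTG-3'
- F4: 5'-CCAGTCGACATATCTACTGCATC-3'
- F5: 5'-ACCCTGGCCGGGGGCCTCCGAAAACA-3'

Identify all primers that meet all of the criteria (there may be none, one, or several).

F1 (20 nt, A=7 T=6 G=1 C=6): 3' end CAC has 2 G/C ✓; GC 7/20 = 35.0%, outside 37.5–61.0% ✗ — fails.
F2 (19 nt, A=3 T=4 G=4 C=8): 3' end TTA has 0 G/C, need ≥1 ✗; GC 12/19 = 63.2%, outside 37.5–61.0% ✗ — fails.
F3 (21 nt, A=3 T=4 G=10 C=4): 3' end CTG has 2 G/C ✓; GC 14/21 = 66.7%, outside 37.5–61.0% ✗ — fails.
F4 (23 nt, A=6 T=6 G=3 C=8): 3' end ATC has 1 G/C ✓; GC 11/23 = 47.8% ✓ — passes.
F5 (26 nt, A=6 T=2 G=8 C=10): 3' end ACA has 1 G/C ✓; GC 18/26 = 69.2%, outside 37.5–61.0% ✗ — fails.

F4 only.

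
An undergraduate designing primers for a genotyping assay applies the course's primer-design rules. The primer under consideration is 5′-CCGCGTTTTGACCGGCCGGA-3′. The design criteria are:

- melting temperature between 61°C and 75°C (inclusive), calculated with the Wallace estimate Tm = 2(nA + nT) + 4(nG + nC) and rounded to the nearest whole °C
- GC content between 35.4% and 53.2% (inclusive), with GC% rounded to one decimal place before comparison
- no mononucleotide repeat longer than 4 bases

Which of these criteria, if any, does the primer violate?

Fails: GC content.

Base counts: A=2, T=4, G=7, C=7 (length 20).
Tm: Tm = 2·6 + 4·14 = 68°C ✓
GC content: GC 14/20 = 70.0%, outside 35.4–53.2% ✗
homopolymer run: longest run = 4 ✓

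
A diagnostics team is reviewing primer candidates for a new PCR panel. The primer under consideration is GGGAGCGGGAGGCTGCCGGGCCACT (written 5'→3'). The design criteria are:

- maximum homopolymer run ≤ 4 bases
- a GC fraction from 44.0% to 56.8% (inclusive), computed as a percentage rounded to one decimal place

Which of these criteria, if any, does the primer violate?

Base counts: A=3, T=2, G=13, C=7 (length 25).
homopolymer run: longest run = 3 ✓
GC content: GC 20/25 = 80.0%, outside 44.0–56.8% ✗

Fails: GC content.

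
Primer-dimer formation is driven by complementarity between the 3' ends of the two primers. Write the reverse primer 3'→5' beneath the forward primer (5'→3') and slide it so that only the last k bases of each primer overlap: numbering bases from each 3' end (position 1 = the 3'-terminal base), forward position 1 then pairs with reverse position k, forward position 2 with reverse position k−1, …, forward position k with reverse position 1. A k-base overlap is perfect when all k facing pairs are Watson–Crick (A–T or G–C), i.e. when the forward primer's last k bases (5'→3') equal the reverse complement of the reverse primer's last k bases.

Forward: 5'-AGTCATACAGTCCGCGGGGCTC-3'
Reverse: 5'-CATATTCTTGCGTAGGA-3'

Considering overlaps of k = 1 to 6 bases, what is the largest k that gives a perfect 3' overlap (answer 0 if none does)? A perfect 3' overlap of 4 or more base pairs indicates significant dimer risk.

Longest perfect overlap: 2 complementary base pairs; below the dimer-risk threshold (threshold 4).

Last 6 bases (5'→3') — forward …GGGCTC, reverse …GTAGGA.
Reverse complement of the reverse primer's last 6 bases: TCCTAC; its first k bases are the reverse complement of the reverse primer's last k bases, so a perfect k-base overlap needs the forward primer's last k bases to equal them.
Comparing (forward last k vs required): k=1: C vs T ✗; k=2: TC vs TC ✓; k=3: CTC vs TCC ✗; k=4: GCTC vs TCCT ✗; k=5: GGCTC vs TCCTA ✗; k=6: GGGCTC vs TCCTAC ✗.
Only k = 2 is perfect, so the longest perfect 3' overlap is 2.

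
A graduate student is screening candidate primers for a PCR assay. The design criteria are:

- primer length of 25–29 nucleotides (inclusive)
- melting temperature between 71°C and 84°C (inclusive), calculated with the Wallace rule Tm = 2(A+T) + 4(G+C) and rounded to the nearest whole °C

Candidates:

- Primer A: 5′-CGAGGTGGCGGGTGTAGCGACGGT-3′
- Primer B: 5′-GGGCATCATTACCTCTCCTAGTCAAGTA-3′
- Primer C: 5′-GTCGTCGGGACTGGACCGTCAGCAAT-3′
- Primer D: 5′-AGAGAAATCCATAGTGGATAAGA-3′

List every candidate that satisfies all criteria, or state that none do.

Primer A (24 nt, A=3 T=4 G=13 C=4): length 24, outside 25–29 ✗; Tm = 2·7 + 4·17 = 82°C ✓ — fails.
Primer B (28 nt, A=7 T=8 G=5 C=8): length 28 ✓; Tm = 2·15 + 4·13 = 82°C ✓ — passes.
Primer C (26 nt, A=5 T=5 G=9 C=7): length 26 ✓; Tm = 2·10 + 4·16 = 84°C ✓ — passes.
Primer D (23 nt, A=11 T=4 G=6 C=2): length 23, outside 25–29 ✗; Tm = 2·15 + 4·8 = 62°C, outside 71–84°C ✗ — fails.

Primer B and Primer C.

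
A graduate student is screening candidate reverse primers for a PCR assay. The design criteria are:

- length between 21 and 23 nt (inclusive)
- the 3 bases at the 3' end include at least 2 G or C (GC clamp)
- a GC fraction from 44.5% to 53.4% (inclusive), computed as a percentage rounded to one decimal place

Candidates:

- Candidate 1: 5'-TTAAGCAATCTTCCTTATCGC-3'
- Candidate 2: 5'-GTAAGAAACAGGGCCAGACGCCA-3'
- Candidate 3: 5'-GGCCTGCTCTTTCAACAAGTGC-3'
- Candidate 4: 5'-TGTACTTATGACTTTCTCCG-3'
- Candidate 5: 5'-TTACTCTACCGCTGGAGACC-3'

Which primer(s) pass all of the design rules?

Candidate 1 (21 nt, A=5 T=8 G=2 C=6): length 21 ✓; 3' end CGC has 3 G/C ✓; GC 8/21 = 38.1%, outside 44.5–53.4% ✗ — fails.
Candidate 2 (23 nt, A=9 T=1 G=7 C=6): length 23 ✓; 3' end CCA has 2 G/C ✓; GC 13/23 = 56.5%, outside 44.5–53.4% ✗ — fails.
Candidate 3 (22 nt, A=4 T=6 G=5 C=7): length 22 ✓; 3' end TGC has 2 G/C ✓; GC 12/22 = 54.5%, outside 44.5–53.4% ✗ — fails.
Candidate 4 (20 nt, A=3 T=9 G=3 C=5): length 20, outside 21–23 ✗; 3' end CCG has 3 G/C ✓; GC 8/20 = 40.0%, outside 44.5–53.4% ✗ — fails.
Candidate 5 (20 nt, A=4 T=5 G=4 C=7): length 20, outside 21–23 ✗; 3' end ACC has 2 G/C ✓; GC 11/20 = 55.0%, outside 44.5–53.4% ✗ — fails.

None of the candidates satisfy all criteria.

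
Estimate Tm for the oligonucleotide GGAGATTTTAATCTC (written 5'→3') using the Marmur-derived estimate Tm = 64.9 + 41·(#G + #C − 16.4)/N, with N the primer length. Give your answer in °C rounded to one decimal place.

Base counts: A=4, T=6, G=3, C=2; G+C = 5, N = 15.
Tm = 64.9 + 41·(5 − 16.4)/15 = 64.9 + -467.40/15 = 33.7°C.

33.7°C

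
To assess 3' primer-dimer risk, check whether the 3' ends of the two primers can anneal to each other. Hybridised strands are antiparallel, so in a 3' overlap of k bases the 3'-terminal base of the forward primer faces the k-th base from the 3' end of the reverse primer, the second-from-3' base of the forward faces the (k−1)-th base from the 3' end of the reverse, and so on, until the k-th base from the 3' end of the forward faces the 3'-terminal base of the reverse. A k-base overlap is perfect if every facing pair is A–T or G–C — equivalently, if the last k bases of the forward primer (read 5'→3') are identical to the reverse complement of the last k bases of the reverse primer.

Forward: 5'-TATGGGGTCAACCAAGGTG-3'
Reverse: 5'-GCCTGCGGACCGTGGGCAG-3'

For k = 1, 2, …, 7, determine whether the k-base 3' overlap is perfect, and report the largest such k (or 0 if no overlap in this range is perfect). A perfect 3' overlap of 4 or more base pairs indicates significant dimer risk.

Longest perfect overlap: 0 complementary base pairs; below the dimer-risk threshold (threshold 4).

Last 7 bases (5'→3') — forward …CAAGGTG, reverse …TGGGCAG.
Reverse complement of the reverse primer's last 7 bases: CTGCCCA; its first k bases are the reverse complement of the reverse primer's last k bases, so a perfect k-base overlap needs the forward primer's last k bases to equal them.
Comparing (forward last k vs required): k=1: G vs C ✗; k=2: TG vs CT ✗; k=3: GTG vs CTG ✗; k=4: GGTG vs CTGC ✗; k=5: AGGTG vs CTGCC ✗; k=6: AAGGTG vs CTGCCC ✗; k=7: CAAGGTG vs CTGCCCA ✗.
No overlap length from 1 to 7 is perfect, so the longest perfect 3' overlap is 0.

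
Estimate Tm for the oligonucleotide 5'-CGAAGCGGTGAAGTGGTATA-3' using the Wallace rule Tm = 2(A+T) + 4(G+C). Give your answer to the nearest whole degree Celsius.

60°C

Base counts: A=6, T=4, G=8, C=2 (length 20).
Tm = 2·(6+4) + 4·(8+2) = 2·10 + 4·10 = 20 + 40 = 60°C.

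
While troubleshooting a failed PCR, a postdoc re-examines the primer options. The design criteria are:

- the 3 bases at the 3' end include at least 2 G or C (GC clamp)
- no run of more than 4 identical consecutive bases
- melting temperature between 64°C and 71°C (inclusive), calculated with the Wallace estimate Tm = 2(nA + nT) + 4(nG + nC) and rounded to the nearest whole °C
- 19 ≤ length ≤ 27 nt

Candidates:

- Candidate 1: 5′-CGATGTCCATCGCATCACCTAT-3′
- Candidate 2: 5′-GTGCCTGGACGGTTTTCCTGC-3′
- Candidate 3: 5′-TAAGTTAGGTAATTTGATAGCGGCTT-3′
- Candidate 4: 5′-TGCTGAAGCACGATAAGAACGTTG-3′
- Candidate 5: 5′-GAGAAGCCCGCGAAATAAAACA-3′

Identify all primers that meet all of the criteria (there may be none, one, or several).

Candidate 1 (22 nt, A=5 T=6 G=3 C=8): 3' end TAT has 0 G/C, need ≥2 ✗; longest run = 2 ✓; Tm = 2·11 + 4·11 = 66°C ✓; length 22 ✓ — fails.
Candidate 2 (21 nt, A=1 T=7 G=7 C=6): 3' end TGC has 2 G/C ✓; longest run = 4 ✓; Tm = 2·8 + 4·13 = 68°C ✓; length 21 ✓ — passes.
Candidate 3 (26 nt, A=7 T=10 G=7 C=2): 3' end CTT has 1 G/C, need ≥2 ✗; longest run = 3 ✓; Tm = 2·17 + 4·9 = 70°C ✓; length 26 ✓ — fails.
Candidate 4 (24 nt, A=8 T=5 G=7 C=4): 3' end TTG has 1 G/C, need ≥2 ✗; longest run = 2 ✓; Tm = 2·13 + 4·11 = 70°C ✓; length 24 ✓ — fails.
Candidate 5 (22 nt, A=11 T=1 G=5 C=5): 3' end ACA has 1 G/C, need ≥2 ✗; longest run = 4 ✓; Tm = 2·12 + 4·10 = 64°C ✓; length 22 ✓ — fails.

Candidate 2 only.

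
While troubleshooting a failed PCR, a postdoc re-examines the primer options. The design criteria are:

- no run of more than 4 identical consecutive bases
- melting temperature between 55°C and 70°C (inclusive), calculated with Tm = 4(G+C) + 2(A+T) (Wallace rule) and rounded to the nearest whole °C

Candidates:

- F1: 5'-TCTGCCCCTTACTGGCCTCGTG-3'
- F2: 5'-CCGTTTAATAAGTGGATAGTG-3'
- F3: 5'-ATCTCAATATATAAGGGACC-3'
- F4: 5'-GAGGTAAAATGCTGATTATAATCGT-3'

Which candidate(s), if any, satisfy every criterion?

F2 and F4.

F1 (22 nt, A=1 T=7 G=5 C=9): longest run = 4 ✓; Tm = 2·8 + 4·14 = 72°C, outside 55–70°C ✗ — fails.
F2 (21 nt, A=6 T=7 G=6 C=2): longest run = 3 ✓; Tm = 2·13 + 4·8 = 58°C ✓ — passes.
F3 (20 nt, A=8 T=5 G=3 C=4): longest run = 3 ✓; Tm = 2·13 + 4·7 = 54°C, outside 55–70°C ✗ — fails.
F4 (25 nt, A=9 T=8 G=6 C=2): longest run = 4 ✓; Tm = 2·17 + 4·8 = 66°C ✓ — passes.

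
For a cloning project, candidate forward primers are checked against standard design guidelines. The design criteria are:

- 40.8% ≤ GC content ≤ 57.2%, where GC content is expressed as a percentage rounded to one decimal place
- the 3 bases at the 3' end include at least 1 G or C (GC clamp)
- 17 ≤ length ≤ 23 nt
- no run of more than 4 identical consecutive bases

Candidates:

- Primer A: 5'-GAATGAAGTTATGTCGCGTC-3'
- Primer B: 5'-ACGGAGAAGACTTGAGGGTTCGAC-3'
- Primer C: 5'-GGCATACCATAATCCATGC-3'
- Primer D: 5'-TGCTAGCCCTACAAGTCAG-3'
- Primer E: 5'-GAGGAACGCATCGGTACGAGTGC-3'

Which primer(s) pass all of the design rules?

Primer A (20 nt, A=5 T=6 G=6 C=3): GC 9/20 = 45.0% ✓; 3' end GTC has 2 G/C ✓; length 20 ✓; longest run = 2 ✓ — passes.
Primer B (24 nt, A=7 T=4 G=9 C=4): GC 13/24 = 54.2% ✓; 3' end GAC has 2 G/C ✓; length 24, outside 17–23 ✗; longest run = 3 ✓ — fails.
Primer C (19 nt, A=6 T=4 G=3 C=6): GC 9/19 = 47.4% ✓; 3' end TGC has 2 G/C ✓; length 19 ✓; longest run = 2 ✓ — passes.
Primer D (19 nt, A=5 T=4 G=4 C=6): GC 10/19 = 52.6% ✓; 3' end CAG has 2 G/C ✓; length 19 ✓; longest run = 3 ✓ — passes.
Primer E (23 nt, A=6 T=3 G=9 C=5): GC 14/23 = 60.9%, outside 40.8–57.2% ✗; 3' end TGC has 2 G/C ✓; length 23 ✓; longest run = 2 ✓ — fails.

Primer A, Primer C and Primer D.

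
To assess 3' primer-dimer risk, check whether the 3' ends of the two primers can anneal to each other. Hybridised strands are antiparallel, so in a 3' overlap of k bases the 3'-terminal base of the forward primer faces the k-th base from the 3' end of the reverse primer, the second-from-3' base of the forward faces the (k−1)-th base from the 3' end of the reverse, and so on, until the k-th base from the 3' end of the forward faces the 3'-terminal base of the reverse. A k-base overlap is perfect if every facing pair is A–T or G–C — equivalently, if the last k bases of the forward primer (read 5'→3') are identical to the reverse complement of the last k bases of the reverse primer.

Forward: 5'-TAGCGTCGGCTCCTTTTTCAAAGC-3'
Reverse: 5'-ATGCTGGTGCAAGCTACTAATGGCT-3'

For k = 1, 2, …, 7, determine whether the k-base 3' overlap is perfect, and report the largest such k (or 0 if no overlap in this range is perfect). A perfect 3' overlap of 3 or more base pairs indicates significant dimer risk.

Last 7 bases (5'→3') — forward …TCAAAGC, reverse …AATGGCT.
Reverse complement of the reverse primer's last 7 bases: AGCCATT; its first k bases are the reverse complement of the reverse primer's last k bases, so a perfect k-base overlap needs the forward primer's last k bases to equal them.
Comparing (forward last k vs required): k=1: C vs A ✗; k=2: GC vs AG ✗; k=3: AGC vs AGC ✓; k=4: AAGC vs AGCC ✗; k=5: AAAGC vs AGCCA ✗; k=6: CAAAGC vs AGCCAT ✗; k=7: TCAAAGC vs AGCCATT ✗.
Only k = 3 is perfect, so the longest perfect 3' overlap is 3.

Longest perfect overlap: 3 complementary base pairs; significant dimer risk (threshold 3).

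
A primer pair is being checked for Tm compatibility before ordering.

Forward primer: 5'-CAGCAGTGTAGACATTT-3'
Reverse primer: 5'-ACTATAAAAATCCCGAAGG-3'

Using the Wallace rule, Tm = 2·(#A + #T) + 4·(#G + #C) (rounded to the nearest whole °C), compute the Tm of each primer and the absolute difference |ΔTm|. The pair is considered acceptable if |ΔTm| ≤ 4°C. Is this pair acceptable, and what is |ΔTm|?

|ΔTm| = 4°C; the pair is acceptable.

Forward: A=5 T=5 G=4 C=3 → Tm = 2·10 + 4·7 = 48°C.
Reverse: A=9 T=3 G=3 C=4 → Tm = 2·12 + 4·7 = 52°C.
|ΔTm| = |48 − 52| = 4°C, ≤ 4°C.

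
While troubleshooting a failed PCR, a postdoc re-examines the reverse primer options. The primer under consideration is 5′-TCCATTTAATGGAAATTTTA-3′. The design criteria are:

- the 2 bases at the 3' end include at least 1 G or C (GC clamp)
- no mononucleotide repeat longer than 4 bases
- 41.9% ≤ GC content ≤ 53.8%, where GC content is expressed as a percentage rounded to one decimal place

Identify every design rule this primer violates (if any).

Base counts: A=7, T=9, G=2, C=2 (length 20).
GC clamp: 3' end TA has 0 G/C, need ≥1 ✗
homopolymer run: longest run = 4 ✓
GC content: GC 4/20 = 20.0%, outside 41.9–53.8% ✗

Fails: GC clamp, GC content.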